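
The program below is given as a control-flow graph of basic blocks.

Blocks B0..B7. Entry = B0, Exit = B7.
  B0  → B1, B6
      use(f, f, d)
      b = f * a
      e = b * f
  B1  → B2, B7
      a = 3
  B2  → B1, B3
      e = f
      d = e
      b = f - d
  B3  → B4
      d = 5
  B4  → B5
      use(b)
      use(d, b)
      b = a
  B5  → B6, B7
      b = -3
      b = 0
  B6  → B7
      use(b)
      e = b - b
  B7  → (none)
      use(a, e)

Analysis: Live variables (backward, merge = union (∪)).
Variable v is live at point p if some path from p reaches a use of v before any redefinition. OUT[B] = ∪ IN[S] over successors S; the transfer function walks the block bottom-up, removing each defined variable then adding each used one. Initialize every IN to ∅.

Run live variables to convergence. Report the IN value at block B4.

Answer: {a, b, d, e}

Derivation:
Fixpoint table:
  B0: | IN={a, d, f} | OUT={a, b, e, f}
  B1: | IN={e, f} | OUT={a, e, f}
  B2: | IN={a, f} | OUT={a, b, e, f}
  B3: | IN={a, b, e} | OUT={a, b, d, e}
  B4: | IN={a, b, d, e} | OUT={a, e}
  B5: | IN={a, e} | OUT={a, b, e}
  B6: | IN={a, b} | OUT={a, e}
  B7: | IN={a, e} | OUT={}

Merge at B4: OUT[B4] = IN[B5] = {a, e}
Applying B4's transfer function to that OUT value gives IN[B4] (row B4 above).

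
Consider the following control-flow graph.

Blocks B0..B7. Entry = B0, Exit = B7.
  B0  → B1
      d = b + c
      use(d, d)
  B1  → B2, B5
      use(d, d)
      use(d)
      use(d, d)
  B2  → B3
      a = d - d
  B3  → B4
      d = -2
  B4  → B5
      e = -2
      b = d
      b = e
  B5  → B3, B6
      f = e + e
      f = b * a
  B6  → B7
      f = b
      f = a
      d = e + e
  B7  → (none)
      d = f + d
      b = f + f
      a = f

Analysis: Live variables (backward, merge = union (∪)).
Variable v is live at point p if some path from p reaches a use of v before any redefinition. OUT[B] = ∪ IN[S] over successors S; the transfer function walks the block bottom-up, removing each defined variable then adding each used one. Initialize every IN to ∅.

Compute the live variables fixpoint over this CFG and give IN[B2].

Fixpoint table:
  B0: | IN={a, b, c, e} | OUT={a, b, d, e}
  B1: | IN={a, b, d, e} | OUT={a, b, d, e}
  B2: | IN={d} | OUT={a}
  B3: | IN={a} | OUT={a, d}
  B4: | IN={a, d} | OUT={a, b, e}
  B5: | IN={a, b, e} | OUT={a, b, e}
  B6: | IN={a, b, e} | OUT={d, f}
  B7: | IN={d, f} | OUT={}

Merge at B2: OUT[B2] = IN[B3] = {a}
Applying B2's transfer function to that OUT value gives IN[B2] (row B2 above).

Answer: {d}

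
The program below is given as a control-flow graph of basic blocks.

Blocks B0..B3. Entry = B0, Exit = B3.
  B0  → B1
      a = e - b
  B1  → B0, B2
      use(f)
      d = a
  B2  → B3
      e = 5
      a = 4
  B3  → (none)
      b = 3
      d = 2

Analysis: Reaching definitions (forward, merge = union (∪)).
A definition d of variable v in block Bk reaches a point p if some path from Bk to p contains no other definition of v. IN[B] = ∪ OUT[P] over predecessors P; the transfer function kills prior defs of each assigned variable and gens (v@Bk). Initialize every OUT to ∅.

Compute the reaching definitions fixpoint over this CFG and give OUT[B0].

Answer: {a@B0, d@B1}

Derivation:
Converged values:
  B0:   IN={a@B0, d@B1}   OUT={a@B0, d@B1}
  B1:   IN={a@B0, d@B1}   OUT={a@B0, d@B1}
  B2:   IN={a@B0, d@B1}   OUT={a@B2, d@B1, e@B2}
  B3:   IN={a@B2, d@B1, e@B2}   OUT={a@B2, b@B3, d@B3, e@B2}

Merge at B0 (entry node, so the boundary value {} is joined with the incoming edge(s)): IN[B0] = {} ⊔ OUT[B1] = {a@B0, d@B1}
Applying B0's transfer function to that IN value gives OUT[B0] (row B0 above).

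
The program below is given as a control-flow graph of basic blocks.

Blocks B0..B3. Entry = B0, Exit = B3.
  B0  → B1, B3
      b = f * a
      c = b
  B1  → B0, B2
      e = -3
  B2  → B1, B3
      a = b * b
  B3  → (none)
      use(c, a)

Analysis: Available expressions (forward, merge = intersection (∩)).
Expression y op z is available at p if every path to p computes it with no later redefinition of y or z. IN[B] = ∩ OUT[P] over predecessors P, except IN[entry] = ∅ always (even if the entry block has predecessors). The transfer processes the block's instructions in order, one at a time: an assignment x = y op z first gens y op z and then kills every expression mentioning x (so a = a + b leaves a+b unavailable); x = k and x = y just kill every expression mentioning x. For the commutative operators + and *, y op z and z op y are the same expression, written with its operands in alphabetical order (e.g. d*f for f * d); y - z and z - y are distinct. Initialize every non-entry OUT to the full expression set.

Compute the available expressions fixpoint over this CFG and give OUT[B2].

Answer: {b*b}

Working:
Fixpoint table:
  B0:   IN={}   OUT={a*f}
  B1:   IN={}   OUT={}
  B2:   IN={}   OUT={b*b}
  B3:   IN={}   OUT={}

Merge at B2: IN[B2] = OUT[B1] = {}
Applying B2's transfer function to that IN value gives OUT[B2] (row B2 above).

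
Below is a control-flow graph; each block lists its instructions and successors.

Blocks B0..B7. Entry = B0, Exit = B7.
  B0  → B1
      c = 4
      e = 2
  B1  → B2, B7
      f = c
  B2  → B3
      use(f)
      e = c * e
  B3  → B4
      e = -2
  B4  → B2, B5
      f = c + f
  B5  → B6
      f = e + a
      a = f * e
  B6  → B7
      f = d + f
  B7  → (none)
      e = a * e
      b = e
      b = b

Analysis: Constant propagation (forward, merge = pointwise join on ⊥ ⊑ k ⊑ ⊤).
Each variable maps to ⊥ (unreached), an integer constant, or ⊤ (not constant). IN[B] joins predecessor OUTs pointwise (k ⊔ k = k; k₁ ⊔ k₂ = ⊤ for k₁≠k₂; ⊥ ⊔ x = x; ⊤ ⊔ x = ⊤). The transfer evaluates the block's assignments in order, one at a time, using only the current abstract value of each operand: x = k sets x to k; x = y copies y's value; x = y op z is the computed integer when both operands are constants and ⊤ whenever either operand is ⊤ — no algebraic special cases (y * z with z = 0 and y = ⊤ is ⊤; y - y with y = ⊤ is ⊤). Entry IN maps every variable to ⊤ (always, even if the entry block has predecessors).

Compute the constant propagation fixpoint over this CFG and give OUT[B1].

Answer: {a: ⊤, b: ⊤, c: 4, d: ⊤, e: 2, f: 4}

Working:
Fixpoint table:
  B0:  IN=(all ⊤)  OUT={c:4, e:2; rest ⊤}
  B1:  IN={c:4, e:2; rest ⊤}  OUT={c:4, e:2, f:4; rest ⊤}
  B2:  IN={c:4; rest ⊤}  OUT={c:4; rest ⊤}
  B3:  IN={c:4; rest ⊤}  OUT={c:4, e:-2; rest ⊤}
  B4:  IN={c:4, e:-2; rest ⊤}  OUT={c:4, e:-2; rest ⊤}
  B5:  IN={c:4, e:-2; rest ⊤}  OUT={c:4, e:-2; rest ⊤}
  B6:  IN={c:4, e:-2; rest ⊤}  OUT={c:4, e:-2; rest ⊤}
  B7:  IN={c:4; rest ⊤}  OUT={c:4; rest ⊤}

Merge at B1: IN[B1] = OUT[B0] = {a: ⊤, b: ⊤, c: 4, d: ⊤, e: 2, f: ⊤}
Applying B1's transfer function to that IN value gives OUT[B1] (row B1 above).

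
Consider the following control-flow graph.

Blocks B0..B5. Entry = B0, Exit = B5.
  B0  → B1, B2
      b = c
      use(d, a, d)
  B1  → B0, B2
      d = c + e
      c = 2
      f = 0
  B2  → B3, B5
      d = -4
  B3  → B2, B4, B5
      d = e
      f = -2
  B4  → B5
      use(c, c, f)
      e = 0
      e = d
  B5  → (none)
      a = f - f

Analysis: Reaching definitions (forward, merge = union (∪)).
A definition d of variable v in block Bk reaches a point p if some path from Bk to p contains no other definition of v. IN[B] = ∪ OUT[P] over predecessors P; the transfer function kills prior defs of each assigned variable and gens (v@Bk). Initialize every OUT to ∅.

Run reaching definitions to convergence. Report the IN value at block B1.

Answer: {b@B0, c@B1, d@B1, f@B1}

Trace:
Per-block solution:
  B0:  IN={b@B0, c@B1, d@B1, f@B1}  OUT={b@B0, c@B1, d@B1, f@B1}
  B1:  IN={b@B0, c@B1, d@B1, f@B1}  OUT={b@B0, c@B1, d@B1, f@B1}
  B2:  IN={b@B0, c@B1, d@B1, d@B3, f@B1, f@B3}  OUT={b@B0, c@B1, d@B2, f@B1, f@B3}
  B3:  IN={b@B0, c@B1, d@B2, f@B1, f@B3}  OUT={b@B0, c@B1, d@B3, f@B3}
  B4:  IN={b@B0, c@B1, d@B3, f@B3}  OUT={b@B0, c@B1, d@B3, e@B4, f@B3}
  B5:  IN={b@B0, c@B1, d@B2, d@B3, e@B4, f@B1, f@B3}  OUT={a@B5, b@B0, c@B1, d@B2, d@B3, e@B4, f@B1, f@B3}

Merge at B1: IN[B1] = OUT[B0] = {b@B0, c@B1, d@B1, f@B1}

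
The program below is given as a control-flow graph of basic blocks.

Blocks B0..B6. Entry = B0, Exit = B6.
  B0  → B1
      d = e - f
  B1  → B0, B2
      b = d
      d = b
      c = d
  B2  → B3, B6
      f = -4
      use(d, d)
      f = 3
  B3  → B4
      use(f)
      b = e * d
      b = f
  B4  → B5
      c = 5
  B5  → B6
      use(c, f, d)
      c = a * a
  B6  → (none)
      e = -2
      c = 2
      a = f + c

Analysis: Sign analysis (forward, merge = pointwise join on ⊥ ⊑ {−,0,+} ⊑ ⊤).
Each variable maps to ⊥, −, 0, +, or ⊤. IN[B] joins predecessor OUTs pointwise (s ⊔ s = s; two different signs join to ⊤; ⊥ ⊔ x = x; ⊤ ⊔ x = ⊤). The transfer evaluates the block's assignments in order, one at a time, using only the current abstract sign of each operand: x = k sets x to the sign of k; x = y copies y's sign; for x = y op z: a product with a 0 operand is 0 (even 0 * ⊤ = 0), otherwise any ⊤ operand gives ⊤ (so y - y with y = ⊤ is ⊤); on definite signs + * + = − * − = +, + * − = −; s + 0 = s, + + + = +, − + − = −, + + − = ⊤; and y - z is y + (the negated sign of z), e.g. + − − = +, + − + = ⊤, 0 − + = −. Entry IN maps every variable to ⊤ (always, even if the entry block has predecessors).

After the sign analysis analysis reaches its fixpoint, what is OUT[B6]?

Converged values:
  B0: | IN=(all ⊤) | OUT=(all ⊤)
  B1: | IN=(all ⊤) | OUT=(all ⊤)
  B2: | IN=(all ⊤) | OUT={f:+; rest ⊤}
  B3: | IN={f:+; rest ⊤} | OUT={b:+, f:+; rest ⊤}
  B4: | IN={b:+, f:+; rest ⊤} | OUT={b:+, c:+, f:+; rest ⊤}
  B5: | IN={b:+, c:+, f:+; rest ⊤} | OUT={b:+, f:+; rest ⊤}
  B6: | IN={f:+; rest ⊤} | OUT={a:+, c:+, e:-, f:+; rest ⊤}

Merge at B6: IN[B6] = OUT[B2] ⊔ OUT[B5] = {a: ⊤, b: ⊤, c: ⊤, d: ⊤, e: ⊤, f: +}
Applying B6's transfer function to that IN value gives OUT[B6] (row B6 above).

Answer: {a: +, b: ⊤, c: +, d: ⊤, e: -, f: +}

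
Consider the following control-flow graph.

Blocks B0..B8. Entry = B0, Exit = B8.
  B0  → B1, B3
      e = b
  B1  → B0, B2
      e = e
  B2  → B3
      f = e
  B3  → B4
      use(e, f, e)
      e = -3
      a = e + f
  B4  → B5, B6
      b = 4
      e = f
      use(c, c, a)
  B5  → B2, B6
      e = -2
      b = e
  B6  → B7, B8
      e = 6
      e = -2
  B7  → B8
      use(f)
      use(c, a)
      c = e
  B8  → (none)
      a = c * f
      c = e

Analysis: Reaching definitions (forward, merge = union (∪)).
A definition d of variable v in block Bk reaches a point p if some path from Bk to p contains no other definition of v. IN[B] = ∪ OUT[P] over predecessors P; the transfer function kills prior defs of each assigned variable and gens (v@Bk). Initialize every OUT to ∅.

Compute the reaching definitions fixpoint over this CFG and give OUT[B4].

Answer: {a@B3, b@B4, e@B4, f@B2}

Trace:
Per-block solution:
  B0:   IN={e@B1}   OUT={e@B0}
  B1:   IN={e@B0}   OUT={e@B1}
  B2:   IN={a@B3, b@B5, e@B1, e@B5, f@B2}   OUT={a@B3, b@B5, e@B1, e@B5, f@B2}
  B3:   IN={a@B3, b@B5, e@B0, e@B1, e@B5, f@B2}   OUT={a@B3, b@B5, e@B3, f@B2}
  B4:   IN={a@B3, b@B5, e@B3, f@B2}   OUT={a@B3, b@B4, e@B4, f@B2}
  B5:   IN={a@B3, b@B4, e@B4, f@B2}   OUT={a@B3, b@B5, e@B5, f@B2}
  B6:   IN={a@B3, b@B4, b@B5, e@B4, e@B5, f@B2}   OUT={a@B3, b@B4, b@B5, e@B6, f@B2}
  B7:   IN={a@B3, b@B4, b@B5, e@B6, f@B2}   OUT={a@B3, b@B4, b@B5, c@B7, e@B6, f@B2}
  B8:   IN={a@B3, b@B4, b@B5, c@B7, e@B6, f@B2}   OUT={a@B8, b@B4, b@B5, c@B8, e@B6, f@B2}

Merge at B4: IN[B4] = OUT[B3] = {a@B3, b@B5, e@B3, f@B2}
Applying B4's transfer function to that IN value gives OUT[B4] (row B4 above).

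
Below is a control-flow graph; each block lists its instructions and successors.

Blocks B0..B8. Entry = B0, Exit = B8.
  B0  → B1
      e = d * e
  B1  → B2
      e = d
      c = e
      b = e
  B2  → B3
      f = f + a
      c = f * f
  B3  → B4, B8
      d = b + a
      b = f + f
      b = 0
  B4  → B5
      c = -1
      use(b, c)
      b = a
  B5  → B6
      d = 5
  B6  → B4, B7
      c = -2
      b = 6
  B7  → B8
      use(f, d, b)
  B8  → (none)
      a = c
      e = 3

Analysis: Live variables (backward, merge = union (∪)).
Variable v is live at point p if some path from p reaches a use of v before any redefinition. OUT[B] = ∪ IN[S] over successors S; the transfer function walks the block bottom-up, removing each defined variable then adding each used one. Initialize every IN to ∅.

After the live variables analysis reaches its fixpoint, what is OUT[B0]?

Answer: {a, d, f}

Derivation:
Per-block solution:
  B0:  IN={a, d, e, f}  OUT={a, d, f}
  B1:  IN={a, d, f}  OUT={a, b, f}
  B2:  IN={a, b, f}  OUT={a, b, c, f}
  B3:  IN={a, b, c, f}  OUT={a, b, c, f}
  B4:  IN={a, b, f}  OUT={a, f}
  B5:  IN={a, f}  OUT={a, d, f}
  B6:  IN={a, d, f}  OUT={a, b, c, d, f}
  B7:  IN={b, c, d, f}  OUT={c}
  B8:  IN={c}  OUT={}

Merge at B0: OUT[B0] = IN[B1] = {a, d, f}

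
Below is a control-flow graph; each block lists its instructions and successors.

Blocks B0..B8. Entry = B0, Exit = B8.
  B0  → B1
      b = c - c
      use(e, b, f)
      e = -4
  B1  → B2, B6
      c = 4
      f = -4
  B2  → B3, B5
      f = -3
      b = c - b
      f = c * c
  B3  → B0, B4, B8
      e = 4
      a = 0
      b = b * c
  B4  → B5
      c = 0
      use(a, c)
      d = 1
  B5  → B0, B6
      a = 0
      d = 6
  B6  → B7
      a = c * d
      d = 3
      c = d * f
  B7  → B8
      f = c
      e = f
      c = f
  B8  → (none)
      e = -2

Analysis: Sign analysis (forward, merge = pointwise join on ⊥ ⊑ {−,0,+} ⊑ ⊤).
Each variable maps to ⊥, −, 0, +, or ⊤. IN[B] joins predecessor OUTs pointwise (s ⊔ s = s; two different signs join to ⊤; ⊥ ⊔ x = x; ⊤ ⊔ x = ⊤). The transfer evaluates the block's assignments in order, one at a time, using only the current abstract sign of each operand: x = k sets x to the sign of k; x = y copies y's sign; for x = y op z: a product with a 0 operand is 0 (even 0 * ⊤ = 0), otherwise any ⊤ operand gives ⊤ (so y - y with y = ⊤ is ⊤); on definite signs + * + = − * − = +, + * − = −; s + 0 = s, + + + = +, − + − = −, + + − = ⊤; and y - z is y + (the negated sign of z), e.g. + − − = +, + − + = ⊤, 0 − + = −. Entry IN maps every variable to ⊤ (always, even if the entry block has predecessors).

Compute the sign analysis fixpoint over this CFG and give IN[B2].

Converged values:
  B0:  IN=(all ⊤)  OUT={e:-; rest ⊤}
  B1:  IN={e:-; rest ⊤}  OUT={c:+, e:-, f:-; rest ⊤}
  B2:  IN={c:+, e:-, f:-; rest ⊤}  OUT={c:+, e:-, f:+; rest ⊤}
  B3:  IN={c:+, e:-, f:+; rest ⊤}  OUT={a:0, c:+, e:+, f:+; rest ⊤}
  B4:  IN={a:0, c:+, e:+, f:+; rest ⊤}  OUT={a:0, c:0, d:+, e:+, f:+; rest ⊤}
  B5:  IN={f:+; rest ⊤}  OUT={a:0, d:+, f:+; rest ⊤}
  B6:  IN=(all ⊤)  OUT={d:+; rest ⊤}
  B7:  IN={d:+; rest ⊤}  OUT={d:+; rest ⊤}
  B8:  IN=(all ⊤)  OUT={e:-; rest ⊤}

Merge at B2: IN[B2] = OUT[B1] = {a: ⊤, b: ⊤, c: +, d: ⊤, e: -, f: -}

Answer: {a: ⊤, b: ⊤, c: +, d: ⊤, e: -, f: -}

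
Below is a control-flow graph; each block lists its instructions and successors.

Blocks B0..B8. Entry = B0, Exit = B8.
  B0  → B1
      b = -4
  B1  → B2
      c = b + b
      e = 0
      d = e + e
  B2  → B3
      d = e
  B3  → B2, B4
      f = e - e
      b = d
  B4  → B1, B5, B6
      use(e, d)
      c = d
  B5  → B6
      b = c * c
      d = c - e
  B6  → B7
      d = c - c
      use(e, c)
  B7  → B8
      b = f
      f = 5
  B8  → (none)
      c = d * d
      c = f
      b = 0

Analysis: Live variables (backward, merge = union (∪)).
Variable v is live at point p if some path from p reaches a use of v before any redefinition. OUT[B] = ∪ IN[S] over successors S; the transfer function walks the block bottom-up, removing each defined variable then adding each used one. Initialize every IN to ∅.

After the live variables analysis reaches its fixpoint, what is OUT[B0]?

Answer: {b}

Trace:
Converged values:
  B0: | IN={} | OUT={b}
  B1: | IN={b} | OUT={e}
  B2: | IN={e} | OUT={d, e}
  B3: | IN={d, e} | OUT={b, d, e, f}
  B4: | IN={b, d, e, f} | OUT={b, c, e, f}
  B5: | IN={c, e, f} | OUT={c, e, f}
  B6: | IN={c, e, f} | OUT={d, f}
  B7: | IN={d, f} | OUT={d, f}
  B8: | IN={d, f} | OUT={}

Merge at B0: OUT[B0] = IN[B1] = {b}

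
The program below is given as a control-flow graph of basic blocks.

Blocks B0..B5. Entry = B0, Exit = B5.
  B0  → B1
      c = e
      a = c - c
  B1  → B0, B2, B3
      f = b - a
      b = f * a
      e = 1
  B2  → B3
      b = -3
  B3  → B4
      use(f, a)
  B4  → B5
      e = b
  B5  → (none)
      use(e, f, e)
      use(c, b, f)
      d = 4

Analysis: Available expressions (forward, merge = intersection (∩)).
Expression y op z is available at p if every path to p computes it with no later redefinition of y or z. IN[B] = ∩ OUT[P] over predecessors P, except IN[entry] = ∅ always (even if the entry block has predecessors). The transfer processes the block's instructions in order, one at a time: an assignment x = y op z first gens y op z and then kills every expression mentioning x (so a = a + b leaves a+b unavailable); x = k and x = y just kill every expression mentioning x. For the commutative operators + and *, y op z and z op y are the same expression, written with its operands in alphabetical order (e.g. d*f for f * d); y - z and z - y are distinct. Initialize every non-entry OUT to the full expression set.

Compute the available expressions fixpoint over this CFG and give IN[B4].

Answer: {a*f, c-c}

Trace:
Converged values:
  B0: | IN={} | OUT={c-c}
  B1: | IN={c-c} | OUT={a*f, c-c}
  B2: | IN={a*f, c-c} | OUT={a*f, c-c}
  B3: | IN={a*f, c-c} | OUT={a*f, c-c}
  B4: | IN={a*f, c-c} | OUT={a*f, c-c}
  B5: | IN={a*f, c-c} | OUT={a*f, c-c}

Merge at B4: IN[B4] = OUT[B3] = {a*f, c-c}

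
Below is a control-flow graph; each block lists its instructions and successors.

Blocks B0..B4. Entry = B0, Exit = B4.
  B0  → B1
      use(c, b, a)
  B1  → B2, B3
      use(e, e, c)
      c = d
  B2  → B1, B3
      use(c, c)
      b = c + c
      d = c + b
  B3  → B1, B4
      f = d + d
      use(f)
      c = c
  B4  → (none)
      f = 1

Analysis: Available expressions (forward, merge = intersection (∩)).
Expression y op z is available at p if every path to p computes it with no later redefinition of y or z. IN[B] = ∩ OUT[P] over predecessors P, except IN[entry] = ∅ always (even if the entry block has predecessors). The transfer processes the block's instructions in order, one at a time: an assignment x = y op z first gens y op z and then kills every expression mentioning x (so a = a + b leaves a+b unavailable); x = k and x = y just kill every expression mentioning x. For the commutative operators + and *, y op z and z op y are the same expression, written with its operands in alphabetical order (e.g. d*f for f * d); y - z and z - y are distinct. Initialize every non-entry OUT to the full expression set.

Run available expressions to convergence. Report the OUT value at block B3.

Per-block solution:
  B0:   IN={}   OUT={}
  B1:   IN={}   OUT={}
  B2:   IN={}   OUT={b+c, c+c}
  B3:   IN={}   OUT={d+d}
  B4:   IN={d+d}   OUT={d+d}

Merge at B3: IN[B3] = OUT[B1] ∩ OUT[B2] = {}
Applying B3's transfer function to that IN value gives OUT[B3] (row B3 above).

Answer: {d+d}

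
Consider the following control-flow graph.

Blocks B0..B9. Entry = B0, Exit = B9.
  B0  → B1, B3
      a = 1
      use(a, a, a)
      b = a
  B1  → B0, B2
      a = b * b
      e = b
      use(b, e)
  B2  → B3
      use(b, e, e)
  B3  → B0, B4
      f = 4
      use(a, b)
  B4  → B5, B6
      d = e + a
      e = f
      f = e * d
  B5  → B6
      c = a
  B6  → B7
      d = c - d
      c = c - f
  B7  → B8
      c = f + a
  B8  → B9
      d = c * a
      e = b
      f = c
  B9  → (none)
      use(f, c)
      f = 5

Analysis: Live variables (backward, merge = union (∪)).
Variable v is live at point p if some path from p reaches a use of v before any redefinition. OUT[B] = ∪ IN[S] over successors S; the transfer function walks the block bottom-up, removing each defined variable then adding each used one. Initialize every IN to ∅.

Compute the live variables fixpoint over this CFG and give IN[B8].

Converged values:
  B0: | IN={c, e} | OUT={a, b, c, e}
  B1: | IN={b, c} | OUT={a, b, c, e}
  B2: | IN={a, b, c, e} | OUT={a, b, c, e}
  B3: | IN={a, b, c, e} | OUT={a, b, c, e, f}
  B4: | IN={a, b, c, e, f} | OUT={a, b, c, d, f}
  B5: | IN={a, b, d, f} | OUT={a, b, c, d, f}
  B6: | IN={a, b, c, d, f} | OUT={a, b, f}
  B7: | IN={a, b, f} | OUT={a, b, c}
  B8: | IN={a, b, c} | OUT={c, f}
  B9: | IN={c, f} | OUT={}

Merge at B8: OUT[B8] = IN[B9] = {c, f}
Applying B8's transfer function to that OUT value gives IN[B8] (row B8 above).

Answer: {a, b, c}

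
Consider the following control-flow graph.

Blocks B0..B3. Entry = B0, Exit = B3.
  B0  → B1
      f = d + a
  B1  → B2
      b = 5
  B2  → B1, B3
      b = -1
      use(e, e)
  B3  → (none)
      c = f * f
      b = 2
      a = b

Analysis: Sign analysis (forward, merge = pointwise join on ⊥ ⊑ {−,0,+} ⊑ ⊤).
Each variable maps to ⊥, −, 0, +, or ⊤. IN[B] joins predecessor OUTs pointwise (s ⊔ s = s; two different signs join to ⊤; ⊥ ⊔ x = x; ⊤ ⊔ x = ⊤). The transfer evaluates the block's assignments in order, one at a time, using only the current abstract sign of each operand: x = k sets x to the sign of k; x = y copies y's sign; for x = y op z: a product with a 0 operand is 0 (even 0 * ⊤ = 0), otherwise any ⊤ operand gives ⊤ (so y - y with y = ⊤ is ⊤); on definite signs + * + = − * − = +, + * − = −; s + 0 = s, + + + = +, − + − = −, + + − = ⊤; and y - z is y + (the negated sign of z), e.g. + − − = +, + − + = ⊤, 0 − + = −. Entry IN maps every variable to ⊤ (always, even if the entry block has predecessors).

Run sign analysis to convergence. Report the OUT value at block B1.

Fixpoint table:
  B0:   IN=(all ⊤)   OUT=(all ⊤)
  B1:   IN=(all ⊤)   OUT={b:+; rest ⊤}
  B2:   IN={b:+; rest ⊤}   OUT={b:-; rest ⊤}
  B3:   IN={b:-; rest ⊤}   OUT={a:+, b:+; rest ⊤}

Merge at B1: IN[B1] = OUT[B0] ⊔ OUT[B2] = {a: ⊤, b: ⊤, c: ⊤, d: ⊤, e: ⊤, f: ⊤}
Applying B1's transfer function to that IN value gives OUT[B1] (row B1 above).

Answer: {a: ⊤, b: +, c: ⊤, d: ⊤, e: ⊤, f: ⊤}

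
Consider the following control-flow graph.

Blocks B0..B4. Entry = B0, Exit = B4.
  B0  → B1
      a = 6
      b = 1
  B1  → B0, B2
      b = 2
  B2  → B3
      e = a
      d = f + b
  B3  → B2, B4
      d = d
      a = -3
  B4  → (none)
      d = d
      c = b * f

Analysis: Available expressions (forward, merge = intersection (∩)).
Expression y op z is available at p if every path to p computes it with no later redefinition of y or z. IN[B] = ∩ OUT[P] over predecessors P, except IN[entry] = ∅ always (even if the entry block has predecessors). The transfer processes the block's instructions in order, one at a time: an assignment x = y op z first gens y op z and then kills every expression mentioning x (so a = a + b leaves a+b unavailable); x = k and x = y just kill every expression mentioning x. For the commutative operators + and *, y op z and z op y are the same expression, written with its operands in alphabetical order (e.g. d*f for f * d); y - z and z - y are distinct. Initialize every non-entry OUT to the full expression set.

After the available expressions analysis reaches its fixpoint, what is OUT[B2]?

Answer: {b+f}

Derivation:
Converged values:
  B0:  IN={}  OUT={}
  B1:  IN={}  OUT={}
  B2:  IN={}  OUT={b+f}
  B3:  IN={b+f}  OUT={b+f}
  B4:  IN={b+f}  OUT={b*f, b+f}

Merge at B2: IN[B2] = OUT[B1] ∩ OUT[B3] = {}
Applying B2's transfer function to that IN value gives OUT[B2] (row B2 above).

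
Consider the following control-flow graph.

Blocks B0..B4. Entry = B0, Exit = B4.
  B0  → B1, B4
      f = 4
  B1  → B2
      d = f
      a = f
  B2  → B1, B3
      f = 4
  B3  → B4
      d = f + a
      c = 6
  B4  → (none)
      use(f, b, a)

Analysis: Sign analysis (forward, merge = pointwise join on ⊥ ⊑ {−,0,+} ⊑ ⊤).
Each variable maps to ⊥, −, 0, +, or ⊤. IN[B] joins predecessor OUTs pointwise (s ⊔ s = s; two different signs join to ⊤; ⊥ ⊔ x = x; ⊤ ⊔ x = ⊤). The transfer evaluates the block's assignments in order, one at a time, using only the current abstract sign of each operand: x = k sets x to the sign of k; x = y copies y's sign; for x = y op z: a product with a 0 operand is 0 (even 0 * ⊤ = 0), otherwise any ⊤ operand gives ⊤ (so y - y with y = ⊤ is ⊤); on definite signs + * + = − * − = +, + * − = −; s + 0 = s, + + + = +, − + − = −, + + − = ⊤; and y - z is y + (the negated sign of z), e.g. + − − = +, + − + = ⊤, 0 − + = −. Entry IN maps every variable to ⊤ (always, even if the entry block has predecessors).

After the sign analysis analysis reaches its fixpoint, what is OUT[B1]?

Answer: {a: +, b: ⊤, c: ⊤, d: +, e: ⊤, f: +}

Working:
Fixpoint table:
  B0:   IN=(all ⊤)   OUT={f:+; rest ⊤}
  B1:   IN={f:+; rest ⊤}   OUT={a:+, d:+, f:+; rest ⊤}
  B2:   IN={a:+, d:+, f:+; rest ⊤}   OUT={a:+, d:+, f:+; rest ⊤}
  B3:   IN={a:+, d:+, f:+; rest ⊤}   OUT={a:+, c:+, d:+, f:+; rest ⊤}
  B4:   IN={f:+; rest ⊤}   OUT={f:+; rest ⊤}

Merge at B1: IN[B1] = OUT[B0] ⊔ OUT[B2] = {a: ⊤, b: ⊤, c: ⊤, d: ⊤, e: ⊤, f: +}
Applying B1's transfer function to that IN value gives OUT[B1] (row B1 above).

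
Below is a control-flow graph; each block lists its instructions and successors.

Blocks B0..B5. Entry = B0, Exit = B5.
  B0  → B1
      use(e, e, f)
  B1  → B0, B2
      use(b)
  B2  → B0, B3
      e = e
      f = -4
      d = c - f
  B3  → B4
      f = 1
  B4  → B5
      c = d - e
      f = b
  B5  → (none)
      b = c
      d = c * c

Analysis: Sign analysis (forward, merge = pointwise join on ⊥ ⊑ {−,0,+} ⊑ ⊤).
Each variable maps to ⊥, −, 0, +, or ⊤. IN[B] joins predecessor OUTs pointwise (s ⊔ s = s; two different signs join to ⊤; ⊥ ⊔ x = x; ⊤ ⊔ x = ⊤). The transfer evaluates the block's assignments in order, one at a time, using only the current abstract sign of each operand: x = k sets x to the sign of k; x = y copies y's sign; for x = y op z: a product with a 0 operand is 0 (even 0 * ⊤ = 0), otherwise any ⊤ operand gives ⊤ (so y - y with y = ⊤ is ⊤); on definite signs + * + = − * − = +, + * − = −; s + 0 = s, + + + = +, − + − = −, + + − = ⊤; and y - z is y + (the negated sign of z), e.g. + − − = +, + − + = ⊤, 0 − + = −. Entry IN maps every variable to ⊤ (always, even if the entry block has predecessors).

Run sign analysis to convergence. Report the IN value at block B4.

Per-block solution:
  B0:   IN=(all ⊤)   OUT=(all ⊤)
  B1:   IN=(all ⊤)   OUT=(all ⊤)
  B2:   IN=(all ⊤)   OUT={f:-; rest ⊤}
  B3:   IN={f:-; rest ⊤}   OUT={f:+; rest ⊤}
  B4:   IN={f:+; rest ⊤}   OUT=(all ⊤)
  B5:   IN=(all ⊤)   OUT=(all ⊤)

Merge at B4: IN[B4] = OUT[B3] = {a: ⊤, b: ⊤, c: ⊤, d: ⊤, e: ⊤, f: +}

Answer: {a: ⊤, b: ⊤, c: ⊤, d: ⊤, e: ⊤, f: +}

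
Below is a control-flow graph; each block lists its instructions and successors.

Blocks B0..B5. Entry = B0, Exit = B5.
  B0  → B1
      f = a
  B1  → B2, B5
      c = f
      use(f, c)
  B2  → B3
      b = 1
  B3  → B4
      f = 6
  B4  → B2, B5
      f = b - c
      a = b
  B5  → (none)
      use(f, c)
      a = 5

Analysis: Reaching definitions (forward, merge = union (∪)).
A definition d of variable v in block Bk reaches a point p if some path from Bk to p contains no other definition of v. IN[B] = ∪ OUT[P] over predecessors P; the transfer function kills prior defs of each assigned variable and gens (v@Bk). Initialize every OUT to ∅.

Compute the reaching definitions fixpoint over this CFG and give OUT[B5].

Per-block solution:
  B0: | IN={} | OUT={f@B0}
  B1: | IN={f@B0} | OUT={c@B1, f@B0}
  B2: | IN={a@B4, b@B2, c@B1, f@B0, f@B4} | OUT={a@B4, b@B2, c@B1, f@B0, f@B4}
  B3: | IN={a@B4, b@B2, c@B1, f@B0, f@B4} | OUT={a@B4, b@B2, c@B1, f@B3}
  B4: | IN={a@B4, b@B2, c@B1, f@B3} | OUT={a@B4, b@B2, c@B1, f@B4}
  B5: | IN={a@B4, b@B2, c@B1, f@B0, f@B4} | OUT={a@B5, b@B2, c@B1, f@B0, f@B4}

Merge at B5: IN[B5] = OUT[B1] ⊔ OUT[B4] = {a@B4, b@B2, c@B1, f@B0, f@B4}
Applying B5's transfer function to that IN value gives OUT[B5] (row B5 above).

Answer: {a@B5, b@B2, c@B1, f@B0, f@B4}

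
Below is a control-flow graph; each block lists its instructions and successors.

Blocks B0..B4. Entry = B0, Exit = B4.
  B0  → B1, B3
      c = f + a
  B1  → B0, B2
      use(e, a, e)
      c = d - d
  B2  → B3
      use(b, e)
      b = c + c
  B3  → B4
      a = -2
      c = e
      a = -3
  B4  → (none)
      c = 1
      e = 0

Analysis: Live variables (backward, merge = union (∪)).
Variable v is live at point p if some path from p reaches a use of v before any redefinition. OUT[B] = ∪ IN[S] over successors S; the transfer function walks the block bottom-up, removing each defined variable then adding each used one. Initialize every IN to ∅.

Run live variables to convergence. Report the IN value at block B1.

Per-block solution:
  B0: | IN={a, b, d, e, f} | OUT={a, b, d, e, f}
  B1: | IN={a, b, d, e, f} | OUT={a, b, c, d, e, f}
  B2: | IN={b, c, e} | OUT={e}
  B3: | IN={e} | OUT={}
  B4: | IN={} | OUT={}

Merge at B1: OUT[B1] = IN[B0] ⊔ IN[B2] = {a, b, c, d, e, f}
Applying B1's transfer function to that OUT value gives IN[B1] (row B1 above).

Answer: {a, b, d, e, f}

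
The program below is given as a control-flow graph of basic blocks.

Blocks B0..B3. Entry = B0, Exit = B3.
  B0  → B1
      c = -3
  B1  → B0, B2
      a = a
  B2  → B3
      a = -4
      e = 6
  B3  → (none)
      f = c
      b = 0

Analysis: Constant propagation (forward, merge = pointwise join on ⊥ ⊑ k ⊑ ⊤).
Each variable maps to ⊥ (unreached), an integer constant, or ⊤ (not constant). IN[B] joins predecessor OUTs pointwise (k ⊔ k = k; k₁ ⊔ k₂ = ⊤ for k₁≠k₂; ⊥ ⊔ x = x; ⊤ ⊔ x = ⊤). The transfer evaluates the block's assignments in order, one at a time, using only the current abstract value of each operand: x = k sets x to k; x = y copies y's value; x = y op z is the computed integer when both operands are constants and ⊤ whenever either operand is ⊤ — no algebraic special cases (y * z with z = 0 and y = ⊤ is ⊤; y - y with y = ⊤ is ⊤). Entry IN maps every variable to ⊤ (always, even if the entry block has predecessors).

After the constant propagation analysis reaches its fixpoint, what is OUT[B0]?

Answer: {a: ⊤, b: ⊤, c: -3, d: ⊤, e: ⊤, f: ⊤}

Derivation:
Converged values:
  B0:   IN=(all ⊤)   OUT={c:-3; rest ⊤}
  B1:   IN={c:-3; rest ⊤}   OUT={c:-3; rest ⊤}
  B2:   IN={c:-3; rest ⊤}   OUT={a:-4, c:-3, e:6; rest ⊤}
  B3:   IN={a:-4, c:-3, e:6; rest ⊤}   OUT={a:-4, b:0, c:-3, e:6, f:-3; rest ⊤}

Merge at B0 (entry node, so the boundary value (all ⊤) is joined with the incoming edge(s)): IN[B0] = (all ⊤) ⊔ OUT[B1] = {a: ⊤, b: ⊤, c: ⊤, d: ⊤, e: ⊤, f: ⊤}
Applying B0's transfer function to that IN value gives OUT[B0] (row B0 above).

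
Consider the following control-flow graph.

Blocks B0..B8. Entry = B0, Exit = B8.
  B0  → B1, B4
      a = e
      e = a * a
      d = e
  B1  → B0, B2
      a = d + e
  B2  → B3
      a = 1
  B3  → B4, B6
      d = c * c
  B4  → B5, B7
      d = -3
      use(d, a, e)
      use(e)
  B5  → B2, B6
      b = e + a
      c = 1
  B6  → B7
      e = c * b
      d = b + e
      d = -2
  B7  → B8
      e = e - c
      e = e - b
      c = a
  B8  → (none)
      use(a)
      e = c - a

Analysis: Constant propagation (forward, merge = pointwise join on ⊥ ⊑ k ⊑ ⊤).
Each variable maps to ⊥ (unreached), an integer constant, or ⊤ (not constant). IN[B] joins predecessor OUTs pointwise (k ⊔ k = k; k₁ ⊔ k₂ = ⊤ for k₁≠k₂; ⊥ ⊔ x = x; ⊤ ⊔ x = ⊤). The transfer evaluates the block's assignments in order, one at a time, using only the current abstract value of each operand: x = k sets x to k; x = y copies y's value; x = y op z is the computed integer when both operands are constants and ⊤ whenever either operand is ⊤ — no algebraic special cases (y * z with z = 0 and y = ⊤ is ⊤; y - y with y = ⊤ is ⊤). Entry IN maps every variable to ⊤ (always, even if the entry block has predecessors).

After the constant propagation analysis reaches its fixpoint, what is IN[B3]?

Answer: {a: 1, b: ⊤, c: ⊤, d: ⊤, e: ⊤, f: ⊤}

Trace:
Fixpoint table:
  B0:   IN=(all ⊤)   OUT=(all ⊤)
  B1:   IN=(all ⊤)   OUT=(all ⊤)
  B2:   IN=(all ⊤)   OUT={a:1; rest ⊤}
  B3:   IN={a:1; rest ⊤}   OUT={a:1; rest ⊤}
  B4:   IN=(all ⊤)   OUT={d:-3; rest ⊤}
  B5:   IN={d:-3; rest ⊤}   OUT={c:1, d:-3; rest ⊤}
  B6:   IN=(all ⊤)   OUT={d:-2; rest ⊤}
  B7:   IN=(all ⊤)   OUT=(all ⊤)
  B8:   IN=(all ⊤)   OUT=(all ⊤)

Merge at B3: IN[B3] = OUT[B2] = {a: 1, b: ⊤, c: ⊤, d: ⊤, e: ⊤, f: ⊤}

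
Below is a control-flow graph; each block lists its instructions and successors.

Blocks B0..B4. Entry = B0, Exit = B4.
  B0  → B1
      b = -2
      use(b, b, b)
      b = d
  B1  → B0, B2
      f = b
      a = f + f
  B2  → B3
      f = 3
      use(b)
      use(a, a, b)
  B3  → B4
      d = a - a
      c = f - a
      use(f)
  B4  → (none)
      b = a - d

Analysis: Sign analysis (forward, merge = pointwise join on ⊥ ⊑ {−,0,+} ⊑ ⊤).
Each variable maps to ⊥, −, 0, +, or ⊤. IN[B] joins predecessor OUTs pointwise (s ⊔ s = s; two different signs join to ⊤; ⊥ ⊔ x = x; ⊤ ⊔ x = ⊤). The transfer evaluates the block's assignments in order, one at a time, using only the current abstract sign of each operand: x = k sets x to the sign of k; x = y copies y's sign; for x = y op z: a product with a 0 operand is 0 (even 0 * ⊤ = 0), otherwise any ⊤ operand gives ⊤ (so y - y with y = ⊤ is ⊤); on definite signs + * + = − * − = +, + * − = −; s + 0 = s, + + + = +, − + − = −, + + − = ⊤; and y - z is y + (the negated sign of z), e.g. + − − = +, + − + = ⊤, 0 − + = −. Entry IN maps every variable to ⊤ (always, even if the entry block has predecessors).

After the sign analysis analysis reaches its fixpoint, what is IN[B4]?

Per-block solution:
  B0:   IN=(all ⊤)   OUT=(all ⊤)
  B1:   IN=(all ⊤)   OUT=(all ⊤)
  B2:   IN=(all ⊤)   OUT={f:+; rest ⊤}
  B3:   IN={f:+; rest ⊤}   OUT={f:+; rest ⊤}
  B4:   IN={f:+; rest ⊤}   OUT={f:+; rest ⊤}

Merge at B4: IN[B4] = OUT[B3] = {a: ⊤, b: ⊤, c: ⊤, d: ⊤, e: ⊤, f: +}

Answer: {a: ⊤, b: ⊤, c: ⊤, d: ⊤, e: ⊤, f: +}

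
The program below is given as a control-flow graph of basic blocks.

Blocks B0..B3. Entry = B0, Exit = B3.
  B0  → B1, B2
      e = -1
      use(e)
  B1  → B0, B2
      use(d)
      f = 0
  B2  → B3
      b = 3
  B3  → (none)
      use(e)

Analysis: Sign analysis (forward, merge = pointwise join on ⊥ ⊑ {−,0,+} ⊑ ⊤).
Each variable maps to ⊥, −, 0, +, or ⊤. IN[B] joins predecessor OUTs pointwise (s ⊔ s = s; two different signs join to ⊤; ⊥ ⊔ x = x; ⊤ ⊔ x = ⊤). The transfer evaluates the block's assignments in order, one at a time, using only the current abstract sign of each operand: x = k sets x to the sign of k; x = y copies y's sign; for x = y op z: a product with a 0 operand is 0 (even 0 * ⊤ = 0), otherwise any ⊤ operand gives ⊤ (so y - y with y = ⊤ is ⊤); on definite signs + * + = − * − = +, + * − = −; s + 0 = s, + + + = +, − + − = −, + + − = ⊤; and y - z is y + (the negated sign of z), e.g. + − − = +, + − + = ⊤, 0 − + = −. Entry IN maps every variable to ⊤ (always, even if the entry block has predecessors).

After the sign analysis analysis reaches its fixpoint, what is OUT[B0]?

Fixpoint table:
  B0:  IN=(all ⊤)  OUT={e:-; rest ⊤}
  B1:  IN={e:-; rest ⊤}  OUT={e:-, f:0; rest ⊤}
  B2:  IN={e:-; rest ⊤}  OUT={b:+, e:-; rest ⊤}
  B3:  IN={b:+, e:-; rest ⊤}  OUT={b:+, e:-; rest ⊤}

Merge at B0 (entry node, so the boundary value (all ⊤) is joined with the incoming edge(s)): IN[B0] = (all ⊤) ⊔ OUT[B1] = {a: ⊤, b: ⊤, c: ⊤, d: ⊤, e: ⊤, f: ⊤}
Applying B0's transfer function to that IN value gives OUT[B0] (row B0 above).

Answer: {a: ⊤, b: ⊤, c: ⊤, d: ⊤, e: -, f: ⊤}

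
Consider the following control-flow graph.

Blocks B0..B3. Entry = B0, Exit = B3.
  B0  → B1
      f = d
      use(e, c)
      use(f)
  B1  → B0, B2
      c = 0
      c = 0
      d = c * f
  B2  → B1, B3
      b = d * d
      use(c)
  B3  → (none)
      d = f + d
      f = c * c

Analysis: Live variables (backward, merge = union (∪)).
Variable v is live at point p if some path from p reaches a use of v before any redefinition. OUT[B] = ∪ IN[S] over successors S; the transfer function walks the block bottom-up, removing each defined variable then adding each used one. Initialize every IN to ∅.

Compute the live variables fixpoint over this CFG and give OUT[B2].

Answer: {c, d, e, f}

Trace:
Converged values:
  B0:  IN={c, d, e}  OUT={e, f}
  B1:  IN={e, f}  OUT={c, d, e, f}
  B2:  IN={c, d, e, f}  OUT={c, d, e, f}
  B3:  IN={c, d, f}  OUT={}

Merge at B2: OUT[B2] = IN[B1] ⊔ IN[B3] = {c, d, e, f}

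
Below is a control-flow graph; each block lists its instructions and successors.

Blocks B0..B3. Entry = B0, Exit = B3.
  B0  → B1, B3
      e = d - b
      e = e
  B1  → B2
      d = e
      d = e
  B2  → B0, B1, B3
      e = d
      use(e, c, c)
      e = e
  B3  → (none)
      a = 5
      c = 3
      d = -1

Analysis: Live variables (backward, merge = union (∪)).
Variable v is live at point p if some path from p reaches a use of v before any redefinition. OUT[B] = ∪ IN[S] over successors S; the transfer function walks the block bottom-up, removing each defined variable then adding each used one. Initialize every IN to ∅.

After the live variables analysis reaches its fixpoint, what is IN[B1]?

Answer: {b, c, e}

Derivation:
Converged values:
  B0: | IN={b, c, d} | OUT={b, c, e}
  B1: | IN={b, c, e} | OUT={b, c, d}
  B2: | IN={b, c, d} | OUT={b, c, d, e}
  B3: | IN={} | OUT={}

Merge at B1: OUT[B1] = IN[B2] = {b, c, d}
Applying B1's transfer function to that OUT value gives IN[B1] (row B1 above).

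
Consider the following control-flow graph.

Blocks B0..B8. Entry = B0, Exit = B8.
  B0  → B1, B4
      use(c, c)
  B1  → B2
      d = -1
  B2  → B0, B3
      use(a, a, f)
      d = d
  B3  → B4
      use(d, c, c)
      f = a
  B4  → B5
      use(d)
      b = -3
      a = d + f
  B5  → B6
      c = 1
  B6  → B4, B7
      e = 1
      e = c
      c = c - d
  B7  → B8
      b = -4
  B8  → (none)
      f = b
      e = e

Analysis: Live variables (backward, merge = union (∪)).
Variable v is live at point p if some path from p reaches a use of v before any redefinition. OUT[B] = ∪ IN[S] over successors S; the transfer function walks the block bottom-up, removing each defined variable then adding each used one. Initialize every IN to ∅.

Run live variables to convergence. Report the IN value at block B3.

Answer: {a, c, d}

Working:
Converged values:
  B0: | IN={a, c, d, f} | OUT={a, c, d, f}
  B1: | IN={a, c, f} | OUT={a, c, d, f}
  B2: | IN={a, c, d, f} | OUT={a, c, d, f}
  B3: | IN={a, c, d} | OUT={d, f}
  B4: | IN={d, f} | OUT={d, f}
  B5: | IN={d, f} | OUT={c, d, f}
  B6: | IN={c, d, f} | OUT={d, e, f}
  B7: | IN={e} | OUT={b, e}
  B8: | IN={b, e} | OUT={}

Merge at B3: OUT[B3] = IN[B4] = {d, f}
Applying B3's transfer function to that OUT value gives IN[B3] (row B3 above).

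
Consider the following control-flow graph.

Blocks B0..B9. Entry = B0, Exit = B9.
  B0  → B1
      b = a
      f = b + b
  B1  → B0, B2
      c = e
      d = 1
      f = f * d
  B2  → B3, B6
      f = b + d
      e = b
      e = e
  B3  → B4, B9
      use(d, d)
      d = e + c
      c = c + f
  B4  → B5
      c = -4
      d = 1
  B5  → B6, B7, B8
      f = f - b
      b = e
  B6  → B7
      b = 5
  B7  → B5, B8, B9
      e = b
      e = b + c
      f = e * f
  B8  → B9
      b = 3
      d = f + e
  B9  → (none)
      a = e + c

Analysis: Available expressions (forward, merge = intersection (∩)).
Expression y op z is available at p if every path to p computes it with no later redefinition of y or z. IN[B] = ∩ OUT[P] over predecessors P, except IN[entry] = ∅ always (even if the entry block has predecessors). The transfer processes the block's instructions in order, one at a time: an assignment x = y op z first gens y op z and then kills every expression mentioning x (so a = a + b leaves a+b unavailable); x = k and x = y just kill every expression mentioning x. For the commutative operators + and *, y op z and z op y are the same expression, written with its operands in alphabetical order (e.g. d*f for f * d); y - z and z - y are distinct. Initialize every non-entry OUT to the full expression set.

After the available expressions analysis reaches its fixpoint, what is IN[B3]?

Answer: {b+b, b+d}

Working:
Fixpoint table:
  B0:  IN={}  OUT={b+b}
  B1:  IN={b+b}  OUT={b+b}
  B2:  IN={b+b}  OUT={b+b, b+d}
  B3:  IN={b+b, b+d}  OUT={b+b}
  B4:  IN={b+b}  OUT={b+b}
  B5:  IN={}  OUT={}
  B6:  IN={}  OUT={}
  B7:  IN={}  OUT={b+c}
  B8:  IN={}  OUT={e+f}
  B9:  IN={}  OUT={c+e}

Merge at B3: IN[B3] = OUT[B2] = {b+b, b+d}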